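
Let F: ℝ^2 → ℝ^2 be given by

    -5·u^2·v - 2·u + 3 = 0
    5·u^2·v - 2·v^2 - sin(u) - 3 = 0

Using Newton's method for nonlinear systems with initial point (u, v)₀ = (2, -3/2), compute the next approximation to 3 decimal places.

(2.104, 0.096)

At (2, -3/2): F = (29.000, -38.40930).
Jacobian J = [[-10·u·v - 2, -5·u^2], [10·u·v - cos(u), 5·u^2 - 4·v]].
At the point, J = [[28.000, -20.000], [-29.58385, 26.000]] (det J = 136.32294).
Solving J·Δ = −F gives Δ = (0.104, 1.596).
Then the next iterate is (u, v)₁ = (2.104, 0.096).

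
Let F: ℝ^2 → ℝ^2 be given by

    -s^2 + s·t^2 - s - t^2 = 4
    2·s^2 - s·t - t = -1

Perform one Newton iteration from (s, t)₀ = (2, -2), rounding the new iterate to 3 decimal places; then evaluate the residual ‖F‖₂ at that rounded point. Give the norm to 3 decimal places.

At (2, -2): F = (-6.000, 15.000).
Jacobian J = [[-2·s + t^2 - 1, 2·s·t - 2·t], [4·s - t, -s - 1]].
At the point, J = [[-1.000, -4.000], [10.000, -3.000]] (det J = 43.000).
Solving J·Δ = −F gives Δ = (-1.814, -1.047).
Then the next iterate is (s, t)₁ = (0.186, -3.047).
Re-evaluating at (0.186, -3.047): F = (-11.77794, 4.68293), so ‖F‖₂ = 12.675.

12.675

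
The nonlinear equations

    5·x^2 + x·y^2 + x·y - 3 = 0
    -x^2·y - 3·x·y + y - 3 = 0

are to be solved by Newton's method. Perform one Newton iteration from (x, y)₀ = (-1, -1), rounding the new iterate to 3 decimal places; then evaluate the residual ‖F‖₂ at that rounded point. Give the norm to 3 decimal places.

2.286

At (-1, -1): F = (2.000, -6.000).
Jacobian J = [[10·x + y^2 + y, 2·x·y + x], [-2·x·y - 3·y, -x^2 - 3·x + 1]].
At the point, J = [[-10.000, 1.000], [1.000, 3.000]] (det J = -31.000).
Solving J·Δ = −F gives Δ = (0.387, 1.871).
Then the next iterate is (x, y)₁ = (-0.613, 0.871).
Re-evaluating at (-0.613, 0.871): F = (-2.12012, -0.85453), so ‖F‖₂ = 2.286.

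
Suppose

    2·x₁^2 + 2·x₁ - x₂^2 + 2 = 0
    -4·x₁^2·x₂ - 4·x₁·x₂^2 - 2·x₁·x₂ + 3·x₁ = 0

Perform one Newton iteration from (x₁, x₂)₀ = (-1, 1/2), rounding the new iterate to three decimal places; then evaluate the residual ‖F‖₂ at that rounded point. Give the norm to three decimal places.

At (-1, 1/2): F = (1.750, -3.000).
Jacobian J = [[4·x₁ + 2, -2·x₂], [-8·x₁·x₂ - 4·x₂^2 - 2·x₂ + 3, -4·x₁^2 - 8·x₁·x₂ - 2·x₁]].
At the point, J = [[-2.000, -1.000], [5.000, 2.000]] (det J = 1.000).
Solving J·Δ = −F gives Δ = (-0.500, 2.750).
Then the next iterate is (x₁, x₂)₁ = (-1.500, 3.250).
Re-evaluating at (-1.500, 3.250): F = (-7.06250, 39.375), so ‖F‖₂ = 40.003.

40.003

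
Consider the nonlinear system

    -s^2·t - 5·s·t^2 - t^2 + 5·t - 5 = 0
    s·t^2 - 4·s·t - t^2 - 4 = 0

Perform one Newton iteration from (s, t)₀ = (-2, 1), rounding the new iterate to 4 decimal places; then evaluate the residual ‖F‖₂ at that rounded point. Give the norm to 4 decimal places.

0.7673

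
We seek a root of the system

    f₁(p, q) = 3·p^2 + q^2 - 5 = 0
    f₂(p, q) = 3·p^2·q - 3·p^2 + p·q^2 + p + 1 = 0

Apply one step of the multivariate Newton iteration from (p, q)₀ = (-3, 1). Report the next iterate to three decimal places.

(-1.709, 1.115)

At (-3, 1): F = (23.000, -5.000).
Jacobian J = [[6·p, 2·q], [6·p·q - 6·p + q^2 + 1, 3·p^2 + 2·p·q]].
At the point, J = [[-18.000, 2.000], [2.000, 21.000]] (det J = -382.000).
Solving J·Δ = −F gives Δ = (1.291, 0.115).
Then the next iterate is (p, q)₁ = (-1.709, 1.115).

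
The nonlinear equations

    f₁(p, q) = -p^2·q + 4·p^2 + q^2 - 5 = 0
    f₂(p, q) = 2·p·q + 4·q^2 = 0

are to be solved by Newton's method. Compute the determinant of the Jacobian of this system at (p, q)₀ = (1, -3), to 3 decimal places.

-350.000

J = [[-2·p·q + 8·p, -p^2 + 2·q], [2·q, 2·p + 8·q]].
At the point, J = [[14.000, -7.000], [-6.000, -22.000]].
det J = -350.000.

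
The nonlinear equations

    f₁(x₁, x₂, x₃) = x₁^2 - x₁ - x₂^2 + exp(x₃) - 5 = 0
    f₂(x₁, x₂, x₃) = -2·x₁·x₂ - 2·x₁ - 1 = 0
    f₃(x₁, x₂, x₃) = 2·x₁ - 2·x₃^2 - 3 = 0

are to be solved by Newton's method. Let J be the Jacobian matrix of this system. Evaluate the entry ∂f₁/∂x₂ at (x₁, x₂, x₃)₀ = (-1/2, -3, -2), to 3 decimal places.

∂f₁/∂x₂ = -2·x₂.
At (-1/2, -3, -2) this is 6.000.

6.000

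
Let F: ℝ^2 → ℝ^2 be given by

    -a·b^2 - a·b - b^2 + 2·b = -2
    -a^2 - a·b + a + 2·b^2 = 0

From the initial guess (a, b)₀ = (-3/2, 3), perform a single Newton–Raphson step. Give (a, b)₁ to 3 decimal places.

(-0.861, 1.564)

At (-3/2, 3): F = (17.000, 18.750).
Jacobian J = [[-b^2 - b, -2·a·b - a - 2·b + 2], [-2·a - b + 1, -a + 4·b]].
At the point, J = [[-12.000, 6.500], [1.000, 13.500]] (det J = -168.500).
Solving J·Δ = −F gives Δ = (0.639, -1.436).
Then the next iterate is (a, b)₁ = (-0.861, 1.564).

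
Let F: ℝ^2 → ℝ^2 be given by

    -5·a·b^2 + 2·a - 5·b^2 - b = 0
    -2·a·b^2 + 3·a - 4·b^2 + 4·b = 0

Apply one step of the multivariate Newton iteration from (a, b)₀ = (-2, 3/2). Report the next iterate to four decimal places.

(-0.5625, 2.0391)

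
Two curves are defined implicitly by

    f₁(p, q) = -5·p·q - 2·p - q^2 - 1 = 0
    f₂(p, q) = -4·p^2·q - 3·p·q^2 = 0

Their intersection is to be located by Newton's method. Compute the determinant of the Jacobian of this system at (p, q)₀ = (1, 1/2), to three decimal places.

3.000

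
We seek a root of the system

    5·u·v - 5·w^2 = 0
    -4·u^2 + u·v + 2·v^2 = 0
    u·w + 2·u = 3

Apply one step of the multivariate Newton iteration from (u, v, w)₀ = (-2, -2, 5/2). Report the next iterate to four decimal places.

(-0.2212, 0.0903, 0.5023)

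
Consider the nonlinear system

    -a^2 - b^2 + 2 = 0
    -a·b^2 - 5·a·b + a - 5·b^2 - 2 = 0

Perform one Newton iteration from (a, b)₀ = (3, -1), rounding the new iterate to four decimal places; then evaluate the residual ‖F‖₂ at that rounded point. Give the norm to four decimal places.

4.6115

At (3, -1): F = (-8.0000, 8.0000).
Jacobian J = [[-2·a, -2·b], [-b^2 - 5·b + 1, -2·a·b - 5·a - 10·b]].
At the point, J = [[-6.0000, 2.0000], [5.0000, 1.0000]] (det J = -16.0000).
Solving J·Δ = −F gives Δ = (-1.5000, -0.5000).
Then the next iterate is (a, b)₁ = (1.5000, -1.5000).
Re-evaluating at (1.5000, -1.5000): F = (-2.5000, -3.8750), so ‖F‖₂ = 4.6115.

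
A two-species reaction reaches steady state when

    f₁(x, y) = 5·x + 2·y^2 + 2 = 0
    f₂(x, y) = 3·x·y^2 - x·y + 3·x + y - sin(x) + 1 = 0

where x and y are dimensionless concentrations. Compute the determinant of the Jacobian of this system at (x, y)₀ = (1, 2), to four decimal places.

-39.6776

J = [[5, 4·y], [3·y^2 - y - cos(x) + 3, 6·x·y - x + 1]].
At the point, J = [[5.0000, 8.0000], [12.459698, 12.0000]].
det J = -39.6776.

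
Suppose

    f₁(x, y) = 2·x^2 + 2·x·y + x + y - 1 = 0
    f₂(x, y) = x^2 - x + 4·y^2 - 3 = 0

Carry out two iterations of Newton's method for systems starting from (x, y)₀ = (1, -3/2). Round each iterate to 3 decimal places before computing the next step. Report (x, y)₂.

(1.177, -0.853)

At (1, -3/2): F = (-2.500, 6.000).
Jacobian J = [[4·x + 2·y + 1, 2·x + 1], [2·x - 1, 8·y]].
At the point, J = [[2.000, 3.000], [1.000, -12.000]] (det J = -27.000).
Solving J·Δ = −F gives Δ = (0.444, 0.537).
Then the next iterate is (x, y)₁ = (1.444, -0.963).
Round to (1.444, -0.963) and repeat: F = (0.87013, 1.35061), J = [[4.850, 3.888], [1.888, -7.704]].
Δ = (-0.267, 0.110), so (x, y)₂ = (1.177, -0.853).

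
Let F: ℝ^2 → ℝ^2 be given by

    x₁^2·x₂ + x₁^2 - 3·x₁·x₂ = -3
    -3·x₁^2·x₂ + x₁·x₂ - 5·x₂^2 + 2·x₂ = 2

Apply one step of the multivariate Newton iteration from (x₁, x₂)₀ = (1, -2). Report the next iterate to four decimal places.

(-0.1600, -0.3200)

At (1, -2): F = (8.0000, -22.0000).
Jacobian J = [[2·x₁·x₂ + 2·x₁ - 3·x₂, x₁^2 - 3·x₁], [-6·x₁·x₂ + x₂, -3·x₁^2 + x₁ - 10·x₂ + 2]].
At the point, J = [[4.0000, -2.0000], [10.0000, 20.0000]] (det J = 100.0000).
Solving J·Δ = −F gives Δ = (-1.1600, 1.6800).
Then the next iterate is (x₁, x₂)₁ = (-0.1600, -0.3200).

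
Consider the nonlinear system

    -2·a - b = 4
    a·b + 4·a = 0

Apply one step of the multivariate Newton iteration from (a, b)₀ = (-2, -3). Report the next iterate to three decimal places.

(-0.400, -3.200)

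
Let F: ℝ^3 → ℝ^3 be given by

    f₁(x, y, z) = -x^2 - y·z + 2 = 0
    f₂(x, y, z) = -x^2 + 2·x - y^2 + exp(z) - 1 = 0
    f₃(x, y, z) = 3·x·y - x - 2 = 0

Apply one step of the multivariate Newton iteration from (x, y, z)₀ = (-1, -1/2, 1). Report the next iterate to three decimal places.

At (-1, -1/2, 1): F = (1.500, -1.53172, 0.500).
Jacobian J = [[-2·x, -z, -y], [-2·x + 2, -2·y, exp(z)], [3·y - 1, 3·x, 0]].
At the point, J = [[2.000, -1.000, 0.500], [4.000, 1.000, 2.71828], [-2.500, -3.000, 0.000]] (det J = 18.35540).
Solving J·Δ = −F gives Δ = (-0.704, 0.753, 1.322).
Then the next iterate is (x, y, z)₁ = (-1.704, 0.253, 2.322).

(-1.704, 0.253, 2.322)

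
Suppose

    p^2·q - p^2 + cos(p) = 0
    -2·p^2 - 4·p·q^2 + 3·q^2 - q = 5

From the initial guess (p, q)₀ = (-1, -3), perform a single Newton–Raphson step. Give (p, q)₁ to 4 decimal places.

At (-1, -3): F = (-3.459698, 59.0000).
Jacobian J = [[2·p·q - 2·p - sin(p), p^2], [-4·p - 4·q^2, -8·p·q + 6·q - 1]].
At the point, J = [[8.841471, 1.0000], [-32.0000, -43.0000]] (det J = -348.183252).
Solving J·Δ = −F gives Δ = (0.2578, 1.1802).
Then the next iterate is (p, q)₁ = (-0.7422, -1.8198).

(-0.7422, -1.8198)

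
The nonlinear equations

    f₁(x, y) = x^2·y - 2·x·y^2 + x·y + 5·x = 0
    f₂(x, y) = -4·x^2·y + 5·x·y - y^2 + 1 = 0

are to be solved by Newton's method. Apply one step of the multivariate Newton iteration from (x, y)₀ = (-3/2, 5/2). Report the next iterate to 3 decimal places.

(-0.376, 2.559)

At (-3/2, 5/2): F = (13.125, -46.500).
Jacobian J = [[2·x·y - 2·y^2 + y + 5, x^2 - 4·x·y + x], [-8·x·y + 5·y, -4·x^2 + 5·x - 2·y]].
At the point, J = [[-12.500, 15.750], [42.500, -21.500]] (det J = -400.625).
Solving J·Δ = −F gives Δ = (1.124, 0.059).
Then the next iterate is (x, y)₁ = (-0.376, 2.559).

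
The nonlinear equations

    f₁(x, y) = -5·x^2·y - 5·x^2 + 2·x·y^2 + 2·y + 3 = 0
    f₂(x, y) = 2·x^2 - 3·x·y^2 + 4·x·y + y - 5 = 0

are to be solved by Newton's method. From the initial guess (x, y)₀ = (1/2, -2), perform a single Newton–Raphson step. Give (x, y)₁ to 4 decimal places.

At (1/2, -2): F = (4.2500, -16.5000).
Jacobian J = [[-10·x·y - 10·x + 2·y^2, -5·x^2 + 4·x·y + 2], [4·x - 3·y^2 + 4·y, -6·x·y + 4·x + 1]].
At the point, J = [[13.0000, -3.2500], [-18.0000, 9.0000]] (det J = 58.5000).
Solving J·Δ = −F gives Δ = (0.2628, 2.3590).
Then the next iterate is (x, y)₁ = (0.7628, 0.3590).

(0.7628, 0.3590)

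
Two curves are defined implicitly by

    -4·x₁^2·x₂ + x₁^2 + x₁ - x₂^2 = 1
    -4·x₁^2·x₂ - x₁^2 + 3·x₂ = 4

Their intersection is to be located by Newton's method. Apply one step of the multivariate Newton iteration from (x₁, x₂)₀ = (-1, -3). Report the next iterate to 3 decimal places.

(-1.029, -4.362)

At (-1, -3): F = (2.000, -2.000).
Jacobian J = [[-8·x₁·x₂ + 2·x₁ + 1, -4·x₁^2 - 2·x₂], [-8·x₁·x₂ - 2·x₁, -4·x₁^2 + 3]].
At the point, J = [[-25.000, 2.000], [-22.000, -1.000]] (det J = 69.000).
Solving J·Δ = −F gives Δ = (-0.029, -1.362).
Then the next iterate is (x₁, x₂)₁ = (-1.029, -4.362).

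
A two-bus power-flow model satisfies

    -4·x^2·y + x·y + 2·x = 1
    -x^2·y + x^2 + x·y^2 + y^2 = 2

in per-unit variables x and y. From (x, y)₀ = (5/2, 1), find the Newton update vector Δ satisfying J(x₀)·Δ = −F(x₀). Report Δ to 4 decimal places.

At (5/2, 1): F = (-18.5000, 1.5000).
Jacobian J = [[-8·x·y + y + 2, -4·x^2 + x], [-2·x·y + 2·x + y^2, -x^2 + 2·x·y + 2·y]].
At the point, J = [[-17.0000, -22.5000], [1.0000, 0.7500]] (det J = 9.7500).
Solving J·Δ = −F gives Δ = (-2.0385, 0.7179).

(-2.0385, 0.7179)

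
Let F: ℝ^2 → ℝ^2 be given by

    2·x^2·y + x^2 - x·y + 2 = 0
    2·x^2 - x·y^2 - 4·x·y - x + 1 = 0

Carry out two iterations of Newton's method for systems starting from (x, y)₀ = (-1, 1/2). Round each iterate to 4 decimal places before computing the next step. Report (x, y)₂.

(2.8091, 3.8444)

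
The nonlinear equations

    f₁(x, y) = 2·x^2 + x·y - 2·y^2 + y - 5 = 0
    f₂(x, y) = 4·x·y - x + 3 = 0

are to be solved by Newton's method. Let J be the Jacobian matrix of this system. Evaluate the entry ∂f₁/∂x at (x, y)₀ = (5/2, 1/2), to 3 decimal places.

∂f₁/∂x = 4·x + y.
At (5/2, 1/2) this is 10.500.

10.500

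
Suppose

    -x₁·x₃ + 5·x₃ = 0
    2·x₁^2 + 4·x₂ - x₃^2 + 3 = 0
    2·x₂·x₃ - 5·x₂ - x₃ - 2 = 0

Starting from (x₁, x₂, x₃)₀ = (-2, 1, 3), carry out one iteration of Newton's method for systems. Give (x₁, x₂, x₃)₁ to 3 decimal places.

(2.233, 6.186, 1.814)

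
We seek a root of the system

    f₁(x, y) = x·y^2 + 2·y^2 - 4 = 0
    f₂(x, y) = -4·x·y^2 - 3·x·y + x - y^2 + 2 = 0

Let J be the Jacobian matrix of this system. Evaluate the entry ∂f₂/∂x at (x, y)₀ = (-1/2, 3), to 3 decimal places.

∂f₂/∂x = -4·y^2 - 3·y + 1.
At (-1/2, 3) this is -44.000.

-44.000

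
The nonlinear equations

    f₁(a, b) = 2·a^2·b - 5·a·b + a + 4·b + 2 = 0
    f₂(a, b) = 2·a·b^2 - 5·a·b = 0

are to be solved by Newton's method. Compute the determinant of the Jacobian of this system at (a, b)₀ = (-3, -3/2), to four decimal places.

430.5000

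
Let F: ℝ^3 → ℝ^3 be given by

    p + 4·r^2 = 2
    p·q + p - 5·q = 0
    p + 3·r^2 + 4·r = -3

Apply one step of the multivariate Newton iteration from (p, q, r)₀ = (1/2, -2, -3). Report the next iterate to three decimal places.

At (1/2, -2, -3): F = (34.500, 9.500, 18.500).
Jacobian J = [[1, 0, 8·r], [q + 1, p - 5, 0], [1, 0, 6·r + 4]].
At the point, J = [[1.000, 0.000, -24.000], [-1.000, -4.500, 0.000], [1.000, 0.000, -14.000]] (det J = -45.000).
Solving J·Δ = −F gives Δ = (3.900, 1.244, 1.600).
Then the next iterate is (p, q, r)₁ = (4.400, -0.756, -1.400).

(4.400, -0.756, -1.400)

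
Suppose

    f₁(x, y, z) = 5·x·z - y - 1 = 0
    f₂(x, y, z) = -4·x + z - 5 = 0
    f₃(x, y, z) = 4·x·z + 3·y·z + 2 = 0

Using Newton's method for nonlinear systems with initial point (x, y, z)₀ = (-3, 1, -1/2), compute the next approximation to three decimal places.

(-1.395, 3.664, -0.578)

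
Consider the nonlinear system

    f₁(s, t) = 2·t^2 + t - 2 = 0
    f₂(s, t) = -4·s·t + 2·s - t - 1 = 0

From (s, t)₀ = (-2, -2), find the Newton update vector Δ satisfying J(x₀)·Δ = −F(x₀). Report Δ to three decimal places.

(1.500, 0.571)

At (-2, -2): F = (4.000, -19.000).
Jacobian J = [[0, 4·t + 1], [-4·t + 2, -4·s - 1]].
At the point, J = [[0.000, -7.000], [10.000, 7.000]] (det J = 70.000).
Solving J·Δ = −F gives Δ = (1.500, 0.571).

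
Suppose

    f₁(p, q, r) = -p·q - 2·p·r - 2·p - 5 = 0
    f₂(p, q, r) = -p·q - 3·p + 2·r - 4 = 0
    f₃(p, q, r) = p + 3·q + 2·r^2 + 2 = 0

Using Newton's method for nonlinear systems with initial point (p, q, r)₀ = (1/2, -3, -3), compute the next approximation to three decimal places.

(49.000, 441.000, 113.000)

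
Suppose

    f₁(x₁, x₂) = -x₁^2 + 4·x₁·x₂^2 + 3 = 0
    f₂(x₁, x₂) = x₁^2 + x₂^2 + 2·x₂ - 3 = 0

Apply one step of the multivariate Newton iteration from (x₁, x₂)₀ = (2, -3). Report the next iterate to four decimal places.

(3.4375, -0.5625)

At (2, -3): F = (71.0000, 4.0000).
Jacobian J = [[-2·x₁ + 4·x₂^2, 8·x₁·x₂], [2·x₁, 2·x₂ + 2]].
At the point, J = [[32.0000, -48.0000], [4.0000, -4.0000]] (det J = 64.0000).
Solving J·Δ = −F gives Δ = (1.4375, 2.4375).
Then the next iterate is (x₁, x₂)₁ = (3.4375, -0.5625).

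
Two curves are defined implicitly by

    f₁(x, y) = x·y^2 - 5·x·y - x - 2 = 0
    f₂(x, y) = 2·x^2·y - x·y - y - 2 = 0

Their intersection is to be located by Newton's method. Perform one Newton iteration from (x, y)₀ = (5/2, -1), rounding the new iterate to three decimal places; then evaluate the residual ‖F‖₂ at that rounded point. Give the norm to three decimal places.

At (5/2, -1): F = (10.500, -11.000).
Jacobian J = [[y^2 - 5·y - 1, 2·x·y - 5·x], [4·x·y - y, 2·x^2 - x - 1]].
At the point, J = [[5.000, -17.500], [-9.000, 9.000]] (det J = -112.500).
Solving J·Δ = −F gives Δ = (-0.871, 0.351).
Then the next iterate is (x, y)₁ = (1.629, -0.649).
Re-evaluating at (1.629, -0.649): F = (2.34324, -3.73821), so ‖F‖₂ = 4.412.

4.412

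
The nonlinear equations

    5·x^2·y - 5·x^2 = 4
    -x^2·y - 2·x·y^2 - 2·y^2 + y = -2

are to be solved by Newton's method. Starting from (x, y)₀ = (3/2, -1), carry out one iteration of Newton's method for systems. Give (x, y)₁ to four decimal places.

At (3/2, -1): F = (-26.5000, -1.7500).
Jacobian J = [[10·x·y - 10·x, 5·x^2], [-2·x·y - 2·y^2, -x^2 - 4·x·y - 4·y + 1]].
At the point, J = [[-30.0000, 11.2500], [1.0000, 8.7500]] (det J = -273.7500).
Solving J·Δ = −F gives Δ = (-0.7751, 0.2886).
Then the next iterate is (x, y)₁ = (0.7249, -0.7114).

(0.7249, -0.7114)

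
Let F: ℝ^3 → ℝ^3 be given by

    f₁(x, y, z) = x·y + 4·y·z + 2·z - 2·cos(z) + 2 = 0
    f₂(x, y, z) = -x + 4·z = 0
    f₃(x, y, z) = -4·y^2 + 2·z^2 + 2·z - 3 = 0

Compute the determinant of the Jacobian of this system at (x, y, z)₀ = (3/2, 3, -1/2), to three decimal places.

J = [[y, x + 4·z, 4·y + 2·sin(z) + 2], [-1, 0, 4], [0, -8·y, 4·z + 2]].
At the point, J = [[3.000, -0.500, 13.04115], [-1.000, 0.000, 4.000], [0.000, -24.000, 0.000]].
det J = 600.988.

600.988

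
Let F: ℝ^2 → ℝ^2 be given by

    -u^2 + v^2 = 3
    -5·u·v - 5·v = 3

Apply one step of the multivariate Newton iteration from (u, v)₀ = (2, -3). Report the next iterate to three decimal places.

At (2, -3): F = (2.000, 42.000).
Jacobian J = [[-2·u, 2·v], [-5·v, -5·u - 5]].
At the point, J = [[-4.000, -6.000], [15.000, -15.000]] (det J = 150.000).
Solving J·Δ = −F gives Δ = (-1.480, 1.320).
Then the next iterate is (u, v)₁ = (0.520, -1.680).

(0.520, -1.680)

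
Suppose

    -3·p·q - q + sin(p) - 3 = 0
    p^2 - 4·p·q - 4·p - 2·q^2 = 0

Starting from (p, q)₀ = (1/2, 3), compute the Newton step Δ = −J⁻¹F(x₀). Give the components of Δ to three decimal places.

(-0.996, -0.772)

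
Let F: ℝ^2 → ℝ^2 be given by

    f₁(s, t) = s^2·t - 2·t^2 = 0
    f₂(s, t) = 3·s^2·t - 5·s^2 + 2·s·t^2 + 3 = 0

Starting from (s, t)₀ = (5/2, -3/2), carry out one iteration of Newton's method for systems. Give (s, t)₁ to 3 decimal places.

(1.496, -0.982)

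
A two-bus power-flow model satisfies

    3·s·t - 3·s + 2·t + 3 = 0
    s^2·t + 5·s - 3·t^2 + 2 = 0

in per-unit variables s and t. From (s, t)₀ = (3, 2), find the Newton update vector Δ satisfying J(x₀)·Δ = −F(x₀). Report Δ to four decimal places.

(-1.5357, -1.0357)

At (3, 2): F = (16.0000, 23.0000).
Jacobian J = [[3·t - 3, 3·s + 2], [2·s·t + 5, s^2 - 6·t]].
At the point, J = [[3.0000, 11.0000], [17.0000, -3.0000]] (det J = -196.0000).
Solving J·Δ = −F gives Δ = (-1.5357, -1.0357).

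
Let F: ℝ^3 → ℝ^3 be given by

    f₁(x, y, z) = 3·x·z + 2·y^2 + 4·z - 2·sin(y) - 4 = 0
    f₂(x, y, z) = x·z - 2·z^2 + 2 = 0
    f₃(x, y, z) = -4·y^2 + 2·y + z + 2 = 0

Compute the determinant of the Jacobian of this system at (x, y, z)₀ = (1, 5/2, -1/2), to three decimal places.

-12.199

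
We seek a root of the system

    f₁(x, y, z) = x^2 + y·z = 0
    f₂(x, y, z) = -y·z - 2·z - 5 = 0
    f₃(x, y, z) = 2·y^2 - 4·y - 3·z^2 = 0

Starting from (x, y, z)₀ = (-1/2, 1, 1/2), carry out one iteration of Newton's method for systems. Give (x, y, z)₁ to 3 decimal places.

(-4.417, -6.500, -0.417)

At (-1/2, 1, 1/2): F = (0.750, -6.500, -2.750).
Jacobian J = [[2·x, z, y], [0, -z, -y - 2], [0, 4·y - 4, -6·z]].
At the point, J = [[-1.000, 0.500, 1.000], [0.000, -0.500, -3.000], [0.000, 0.000, -3.000]] (det J = -1.500).
Solving J·Δ = −F gives Δ = (-3.917, -7.500, -0.917).
Then the next iterate is (x, y, z)₁ = (-4.417, -6.500, -0.417).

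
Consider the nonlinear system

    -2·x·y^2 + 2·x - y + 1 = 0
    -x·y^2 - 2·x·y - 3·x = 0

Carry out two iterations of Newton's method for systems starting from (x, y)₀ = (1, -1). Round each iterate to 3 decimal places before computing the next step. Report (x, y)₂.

At (1, -1): F = (2.000, -2.000).
Jacobian J = [[-2·y^2 + 2, -4·x·y - 1], [-y^2 - 2·y - 3, -2·x·y - 2·x]].
At the point, J = [[0.000, 3.000], [-2.000, 0.000]] (det J = 6.000).
Solving J·Δ = −F gives Δ = (-1.000, -0.667).
Then the next iterate is (x, y)₁ = (0.000, -1.667).
Round to (0.000, -1.667) and repeat: F = (2.667, 0.000), J = [[-3.55778, -1.000], [-2.44489, 0.000]].
Δ = (0.000, 2.667), so (x, y)₂ = (0.000, 1.000).

(0.000, 1.000)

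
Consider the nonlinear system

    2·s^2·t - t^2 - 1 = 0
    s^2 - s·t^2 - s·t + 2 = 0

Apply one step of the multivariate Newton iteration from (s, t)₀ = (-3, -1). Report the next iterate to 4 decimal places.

(-1.0952, -1.1429)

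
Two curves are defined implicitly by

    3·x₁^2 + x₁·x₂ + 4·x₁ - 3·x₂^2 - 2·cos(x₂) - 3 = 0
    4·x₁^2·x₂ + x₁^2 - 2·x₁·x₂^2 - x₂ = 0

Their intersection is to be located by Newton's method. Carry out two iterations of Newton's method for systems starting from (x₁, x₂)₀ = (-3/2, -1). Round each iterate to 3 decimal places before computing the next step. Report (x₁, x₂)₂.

(-1.894, -0.410)

At (-3/2, -1): F = (-4.83060, -2.750).
Jacobian J = [[6·x₁ + x₂ + 4, x₁ - 6·x₂ + 2·sin(x₂)], [8·x₁·x₂ + 2·x₁ - 2·x₂^2, 4·x₁^2 - 4·x₁·x₂ - 1]].
At the point, J = [[-6.000, 2.81706], [7.000, 2.000]] (det J = -31.71941).
Solving J·Δ = −F gives Δ = (-0.060, 1.586).
Then the next iterate is (x₁, x₂)₁ = (-1.560, 0.586).
Round to (-1.560, 0.586) and repeat: F = (-5.54987, 8.62335), J = [[-4.774, -3.96993], [-11.12007, 12.39104]].
Δ = (-0.334, -0.996), so (x₁, x₂)₂ = (-1.894, -0.410).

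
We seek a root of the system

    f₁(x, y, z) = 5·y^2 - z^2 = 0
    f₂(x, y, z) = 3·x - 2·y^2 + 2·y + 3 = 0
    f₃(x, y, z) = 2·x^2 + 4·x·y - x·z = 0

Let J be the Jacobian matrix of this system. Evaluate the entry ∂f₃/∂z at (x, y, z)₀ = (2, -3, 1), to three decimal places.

-2.000

∂f₃/∂z = -x.
At (2, -3, 1) this is -2.000.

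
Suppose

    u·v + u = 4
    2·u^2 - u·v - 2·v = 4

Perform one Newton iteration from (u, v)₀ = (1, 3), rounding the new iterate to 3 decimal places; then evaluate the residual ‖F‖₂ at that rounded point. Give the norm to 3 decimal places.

5.164

At (1, 3): F = (0.000, -11.000).
Jacobian J = [[v + 1, u], [4·u - v, -u - 2]].
At the point, J = [[4.000, 1.000], [1.000, -3.000]] (det J = -13.000).
Solving J·Δ = −F gives Δ = (0.846, -3.385).
Then the next iterate is (u, v)₁ = (1.846, -0.385).
Re-evaluating at (1.846, -0.385): F = (-2.86471, 4.29614), so ‖F‖₂ = 5.164.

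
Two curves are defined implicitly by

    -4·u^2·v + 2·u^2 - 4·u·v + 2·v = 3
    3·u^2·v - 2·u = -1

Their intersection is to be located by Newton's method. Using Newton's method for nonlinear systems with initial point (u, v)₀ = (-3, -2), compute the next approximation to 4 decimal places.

At (-3, -2): F = (59.0000, -47.0000).
Jacobian J = [[-8·u·v + 4·u - 4·v, -4·u^2 - 4·u + 2], [6·u·v - 2, 3·u^2]].
At the point, J = [[-52.0000, -22.0000], [34.0000, 27.0000]] (det J = -656.0000).
Solving J·Δ = −F gives Δ = (0.8521, 0.6677).
Then the next iterate is (u, v)₁ = (-2.1479, -1.3323).

(-2.1479, -1.3323)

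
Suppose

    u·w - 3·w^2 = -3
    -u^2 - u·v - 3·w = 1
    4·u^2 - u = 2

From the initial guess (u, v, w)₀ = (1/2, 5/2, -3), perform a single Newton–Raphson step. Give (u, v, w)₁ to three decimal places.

At (1/2, 5/2, -3): F = (-25.500, 6.500, -1.500).
Jacobian J = [[w, 0, u - 6·w], [-2·u - v, -u, -3], [8·u - 1, 0, 0]].
At the point, J = [[-3.000, 0.000, 18.500], [-3.500, -0.500, -3.000], [3.000, 0.000, 0.000]] (det J = 27.750).
Solving J·Δ = −F gives Δ = (0.500, 0.743, 1.459).
Then the next iterate is (u, v, w)₁ = (1.000, 3.243, -1.541).

(1.000, 3.243, -1.541)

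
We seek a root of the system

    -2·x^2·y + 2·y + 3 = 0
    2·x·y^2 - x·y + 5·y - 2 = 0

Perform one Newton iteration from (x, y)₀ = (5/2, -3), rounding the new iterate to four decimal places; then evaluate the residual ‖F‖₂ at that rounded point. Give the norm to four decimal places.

At (5/2, -3): F = (34.5000, 35.5000).
Jacobian J = [[-4·x·y, -2·x^2 + 2], [2·y^2 - y, 4·x·y - x + 5]].
At the point, J = [[30.0000, -10.5000], [21.0000, -27.5000]] (det J = -604.5000).
Solving J·Δ = −F gives Δ = (-0.9529, 0.5633).
Then the next iterate is (x, y)₁ = (1.5471, -2.4367).
Re-evaluating at (1.5471, -2.4367): F = (9.791173, 7.958152), so ‖F‖₂ = 12.6174.

12.6174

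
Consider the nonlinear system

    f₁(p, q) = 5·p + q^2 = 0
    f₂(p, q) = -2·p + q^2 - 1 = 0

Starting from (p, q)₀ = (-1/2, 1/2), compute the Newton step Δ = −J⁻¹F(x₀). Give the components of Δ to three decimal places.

(0.357, 0.464)

At (-1/2, 1/2): F = (-2.250, 0.250).
Jacobian J = [[5, 2·q], [-2, 2·q]].
At the point, J = [[5.000, 1.000], [-2.000, 1.000]] (det J = 7.000).
Solving J·Δ = −F gives Δ = (0.357, 0.464).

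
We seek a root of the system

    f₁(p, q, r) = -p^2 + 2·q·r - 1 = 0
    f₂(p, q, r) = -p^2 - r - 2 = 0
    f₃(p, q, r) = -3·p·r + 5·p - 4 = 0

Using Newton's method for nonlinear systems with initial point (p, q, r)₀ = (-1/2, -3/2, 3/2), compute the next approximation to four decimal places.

(4.4375, -0.0417, 2.6875)

At (-1/2, -3/2, 3/2): F = (-5.7500, -3.7500, -4.2500).
Jacobian J = [[-2·p, 2·r, 2·q], [-2·p, 0, -1], [-3·r + 5, 0, -3·p]].
At the point, J = [[1.0000, 3.0000, -3.0000], [1.0000, 0.0000, -1.0000], [0.5000, 0.0000, 1.5000]] (det J = -6.0000).
Solving J·Δ = −F gives Δ = (4.9375, 1.4583, 1.1875).
Then the next iterate is (p, q, r)₁ = (4.4375, -0.0417, 2.6875).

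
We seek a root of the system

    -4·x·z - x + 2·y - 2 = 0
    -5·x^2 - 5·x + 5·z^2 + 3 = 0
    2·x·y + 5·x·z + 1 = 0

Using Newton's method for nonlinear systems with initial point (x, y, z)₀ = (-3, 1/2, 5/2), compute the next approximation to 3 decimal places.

(-1.693, 0.550, 1.023)

At (-3, 1/2, 5/2): F = (32.000, 4.250, -39.500).
Jacobian J = [[-4·z - 1, 2, -4·x], [-10·x - 5, 0, 10·z], [2·y + 5·z, 2·x, 5·x]].
At the point, J = [[-11.000, 2.000, 12.000], [25.000, 0.000, 25.000], [13.500, -6.000, -15.000]] (det J = -2025.000).
Solving J·Δ = −F gives Δ = (1.307, 0.050, -1.477).
Then the next iterate is (x, y, z)₁ = (-1.693, 0.550, 1.023).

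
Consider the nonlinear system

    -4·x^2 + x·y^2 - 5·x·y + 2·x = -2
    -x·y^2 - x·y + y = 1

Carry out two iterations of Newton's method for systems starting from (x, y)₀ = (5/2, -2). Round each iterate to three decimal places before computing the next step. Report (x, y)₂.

At (5/2, -2): F = (17.000, -8.000).
Jacobian J = [[-8·x + y^2 - 5·y + 2, 2·x·y - 5·x], [-y^2 - y, -2·x·y - x + 1]].
At the point, J = [[-4.000, -22.500], [-2.000, 8.500]] (det J = -79.000).
Solving J·Δ = −F gives Δ = (-0.449, 0.835).
Then the next iterate is (x, y)₁ = (2.051, -1.165).
Round to (2.051, -1.165) and repeat: F = (4.00634, -2.55925), J = [[-7.22578, -15.03383], [-0.19223, 3.72783]].
Δ = (-0.789, 0.646), so (x, y)₂ = (1.262, -0.519).

(1.262, -0.519)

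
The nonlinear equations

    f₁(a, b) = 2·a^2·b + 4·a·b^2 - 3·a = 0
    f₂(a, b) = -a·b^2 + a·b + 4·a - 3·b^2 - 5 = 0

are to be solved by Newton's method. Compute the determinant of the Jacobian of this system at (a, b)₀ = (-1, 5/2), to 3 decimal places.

J = [[4·a·b + 4·b^2 - 3, 2·a^2 + 8·a·b], [-b^2 + b + 4, -2·a·b + a - 6·b]].
At the point, J = [[12.000, -18.000], [0.250, -11.000]].
det J = -127.500.

-127.500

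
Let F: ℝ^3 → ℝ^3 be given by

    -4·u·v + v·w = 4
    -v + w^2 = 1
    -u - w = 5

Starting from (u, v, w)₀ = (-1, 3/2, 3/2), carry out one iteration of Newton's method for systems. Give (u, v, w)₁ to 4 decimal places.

(-5.0052, -3.2344, 0.0052)

At (-1, 3/2, 3/2): F = (4.2500, -0.2500, -5.5000).
Jacobian J = [[-4·v, -4·u + w, v], [0, -1, 2·w], [-1, 0, -1]].
At the point, J = [[-6.0000, 5.5000, 1.5000], [0.0000, -1.0000, 3.0000], [-1.0000, 0.0000, -1.0000]] (det J = -24.0000).
Solving J·Δ = −F gives Δ = (-4.0052, -4.7344, -1.4948).
Then the next iterate is (u, v, w)₁ = (-5.0052, -3.2344, 0.0052).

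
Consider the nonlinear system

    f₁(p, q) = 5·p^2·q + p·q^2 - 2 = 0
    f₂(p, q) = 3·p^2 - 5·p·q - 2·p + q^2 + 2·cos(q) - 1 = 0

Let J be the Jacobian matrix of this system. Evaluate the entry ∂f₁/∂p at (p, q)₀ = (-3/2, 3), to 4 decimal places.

-36.0000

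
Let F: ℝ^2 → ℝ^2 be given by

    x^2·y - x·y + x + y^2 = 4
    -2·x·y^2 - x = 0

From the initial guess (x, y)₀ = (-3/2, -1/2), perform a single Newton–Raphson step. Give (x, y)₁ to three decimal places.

(1.615, -1.308)

At (-3/2, -1/2): F = (-7.125, 2.250).
Jacobian J = [[2·x·y - y + 1, x^2 - x + 2·y], [-2·y^2 - 1, -4·x·y]].
At the point, J = [[3.000, 2.750], [-1.500, -3.000]] (det J = -4.875).
Solving J·Δ = −F gives Δ = (3.115, -0.808).
Then the next iterate is (x, y)₁ = (1.615, -1.308).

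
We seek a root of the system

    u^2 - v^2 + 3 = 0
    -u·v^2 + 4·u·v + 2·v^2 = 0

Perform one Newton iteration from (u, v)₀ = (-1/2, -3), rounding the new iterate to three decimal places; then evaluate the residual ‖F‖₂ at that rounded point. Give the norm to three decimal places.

At (-1/2, -3): F = (-5.750, 28.500).
Jacobian J = [[2·u, -2·v], [-v^2 + 4·v, -2·u·v + 4·u + 4·v]].
At the point, J = [[-1.000, 6.000], [-21.000, -17.000]] (det J = 143.000).
Solving J·Δ = −F gives Δ = (0.512, 1.044).
Then the next iterate is (u, v)₁ = (0.012, -1.956).
Re-evaluating at (0.012, -1.956): F = (-0.82579, 7.51207), so ‖F‖₂ = 7.557.

7.557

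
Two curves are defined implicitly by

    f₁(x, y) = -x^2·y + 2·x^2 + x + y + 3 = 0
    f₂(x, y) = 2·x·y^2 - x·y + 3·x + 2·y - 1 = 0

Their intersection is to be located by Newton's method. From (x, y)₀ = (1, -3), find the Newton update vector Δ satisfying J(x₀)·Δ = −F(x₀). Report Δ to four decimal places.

(-0.5455, 0.3554)

At (1, -3): F = (6.0000, 17.0000).
Jacobian J = [[-2·x·y + 4·x + 1, -x^2 + 1], [2·y^2 - y + 3, 4·x·y - x + 2]].
At the point, J = [[11.0000, 0.0000], [24.0000, -11.0000]] (det J = -121.0000).
Solving J·Δ = −F gives Δ = (-0.5455, 0.3554).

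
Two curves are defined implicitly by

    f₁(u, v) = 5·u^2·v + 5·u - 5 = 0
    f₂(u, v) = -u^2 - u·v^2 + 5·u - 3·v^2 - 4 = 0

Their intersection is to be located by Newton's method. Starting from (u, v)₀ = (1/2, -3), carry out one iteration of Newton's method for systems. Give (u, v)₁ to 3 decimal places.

(0.060, -1.521)

At (1/2, -3): F = (-6.250, -33.250).
Jacobian J = [[10·u·v + 5, 5·u^2], [-2·u - v^2 + 5, -2·u·v - 6·v]].
At the point, J = [[-10.000, 1.250], [-5.000, 21.000]] (det J = -203.750).
Solving J·Δ = −F gives Δ = (-0.440, 1.479).
Then the next iterate is (u, v)₁ = (0.060, -1.521).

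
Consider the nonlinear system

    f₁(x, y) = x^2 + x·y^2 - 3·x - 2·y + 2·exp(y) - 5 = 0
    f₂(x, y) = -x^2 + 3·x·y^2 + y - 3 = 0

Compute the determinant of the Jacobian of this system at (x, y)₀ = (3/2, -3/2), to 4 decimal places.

-5.4235

J = [[2·x + y^2 - 3, 2·x·y + 2·exp(y) - 2], [-2·x + 3·y^2, 6·x·y + 1]].
At the point, J = [[2.2500, -6.053740], [3.7500, -12.5000]].
det J = -5.4235.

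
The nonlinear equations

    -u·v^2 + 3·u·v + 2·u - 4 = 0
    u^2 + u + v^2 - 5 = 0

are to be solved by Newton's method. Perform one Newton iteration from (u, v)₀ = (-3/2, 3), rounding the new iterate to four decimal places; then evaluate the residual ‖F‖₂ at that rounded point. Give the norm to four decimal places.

9.3717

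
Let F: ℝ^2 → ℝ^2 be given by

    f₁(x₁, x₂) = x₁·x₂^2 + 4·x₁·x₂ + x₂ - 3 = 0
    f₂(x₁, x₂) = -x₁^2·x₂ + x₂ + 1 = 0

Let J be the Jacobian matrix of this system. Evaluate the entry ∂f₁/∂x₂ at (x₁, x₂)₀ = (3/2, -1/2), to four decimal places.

5.5000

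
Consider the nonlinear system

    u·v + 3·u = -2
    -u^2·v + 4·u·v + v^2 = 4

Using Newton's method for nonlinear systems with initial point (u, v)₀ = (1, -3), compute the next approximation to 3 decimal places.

(1.333, -5.000)

At (1, -3): F = (2.000, -4.000).
Jacobian J = [[v + 3, u], [-2·u·v + 4·v, -u^2 + 4·u + 2·v]].
At the point, J = [[0.000, 1.000], [-6.000, -3.000]] (det J = 6.000).
Solving J·Δ = −F gives Δ = (0.333, -2.000).
Then the next iterate is (u, v)₁ = (1.333, -5.000).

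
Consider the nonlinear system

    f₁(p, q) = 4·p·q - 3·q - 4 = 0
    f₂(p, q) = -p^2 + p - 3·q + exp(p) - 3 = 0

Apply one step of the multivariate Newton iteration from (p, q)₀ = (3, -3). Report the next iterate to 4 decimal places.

(2.1203, -0.7285)

At (3, -3): F = (-31.0000, 20.085537).
Jacobian J = [[4·q, 4·p - 3], [-2·p + exp(p) + 1, -3]].
At the point, J = [[-12.0000, 9.0000], [15.085537, -3.0000]] (det J = -99.769832).
Solving J·Δ = −F gives Δ = (-0.8797, 2.2715).
Then the next iterate is (p, q)₁ = (2.1203, -0.7285).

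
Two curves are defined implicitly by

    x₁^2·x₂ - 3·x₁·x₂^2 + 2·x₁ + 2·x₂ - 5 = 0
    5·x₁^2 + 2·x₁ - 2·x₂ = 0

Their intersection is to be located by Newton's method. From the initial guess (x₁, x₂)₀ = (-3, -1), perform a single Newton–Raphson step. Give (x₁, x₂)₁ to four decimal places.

(-1.4806, -1.7718)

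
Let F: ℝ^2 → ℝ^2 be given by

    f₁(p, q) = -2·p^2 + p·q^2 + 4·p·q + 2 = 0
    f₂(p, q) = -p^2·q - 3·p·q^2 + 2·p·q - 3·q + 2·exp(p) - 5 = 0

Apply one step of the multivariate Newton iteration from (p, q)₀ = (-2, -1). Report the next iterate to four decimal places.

At (-2, -1): F = (0.0000, 12.270671).
Jacobian J = [[-4·p + q^2 + 4·q, 2·p·q + 4·p], [-2·p·q - 3·q^2 + 2·q + 2·exp(p), -p^2 - 6·p·q + 2·p - 3]].
At the point, J = [[5.0000, -4.0000], [-8.729329, -23.0000]] (det J = -149.917318).
Solving J·Δ = −F gives Δ = (0.3274, 0.4092).
Then the next iterate is (p, q)₁ = (-1.6726, -0.5908).

(-1.6726, -0.5908)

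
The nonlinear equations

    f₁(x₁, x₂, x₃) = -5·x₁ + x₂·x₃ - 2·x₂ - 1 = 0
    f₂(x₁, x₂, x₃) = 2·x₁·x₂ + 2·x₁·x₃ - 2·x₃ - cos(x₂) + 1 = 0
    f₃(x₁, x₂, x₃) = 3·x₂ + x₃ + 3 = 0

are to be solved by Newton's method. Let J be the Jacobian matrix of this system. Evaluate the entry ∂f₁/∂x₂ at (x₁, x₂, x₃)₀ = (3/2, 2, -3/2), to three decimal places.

-3.500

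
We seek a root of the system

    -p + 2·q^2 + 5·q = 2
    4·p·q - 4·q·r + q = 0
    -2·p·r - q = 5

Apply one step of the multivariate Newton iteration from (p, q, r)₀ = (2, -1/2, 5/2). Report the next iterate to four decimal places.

(0.0500, 0.8500, 0.9750)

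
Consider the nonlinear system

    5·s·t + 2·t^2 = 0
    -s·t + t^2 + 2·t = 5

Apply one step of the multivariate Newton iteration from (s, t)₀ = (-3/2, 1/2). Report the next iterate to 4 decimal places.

At (-3/2, 1/2): F = (-3.2500, -3.0000).
Jacobian J = [[5·t, 5·s + 4·t], [-t, -s + 2·t + 2]].
At the point, J = [[2.5000, -5.5000], [-0.5000, 4.5000]] (det J = 8.5000).
Solving J·Δ = −F gives Δ = (3.6618, 1.0735).
Then the next iterate is (s, t)₁ = (2.1618, 1.5735).

(2.1618, 1.5735)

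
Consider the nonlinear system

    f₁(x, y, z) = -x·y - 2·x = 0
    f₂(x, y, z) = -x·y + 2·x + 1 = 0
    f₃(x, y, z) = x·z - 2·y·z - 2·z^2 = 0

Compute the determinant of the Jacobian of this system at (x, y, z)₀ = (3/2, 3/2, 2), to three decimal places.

J = [[-y - 2, -x, 0], [-y + 2, -x, 0], [z, -2·z, x - 2·y - 4·z]].
At the point, J = [[-3.500, -1.500, 0.000], [0.500, -1.500, 0.000], [2.000, -4.000, -9.500]].
det J = -57.000.

-57.000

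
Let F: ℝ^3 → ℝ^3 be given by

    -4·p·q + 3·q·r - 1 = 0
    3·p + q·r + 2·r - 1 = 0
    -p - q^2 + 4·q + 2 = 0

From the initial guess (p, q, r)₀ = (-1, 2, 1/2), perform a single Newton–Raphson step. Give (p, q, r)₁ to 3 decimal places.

At (-1, 2, 1/2): F = (10.000, -2.000, 7.000).
Jacobian J = [[-4·q, -4·p + 3·r, 3·q], [3, r, q + 2], [-1, -2·q + 4, 0]].
At the point, J = [[-8.000, 5.500, 6.000], [3.000, 0.500, 4.000], [-1.000, 0.000, 0.000]] (det J = -19.000).
Solving J·Δ = −F gives Δ = (7.000, 15.684, -6.711).
Then the next iterate is (p, q, r)₁ = (6.000, 17.684, -6.211).

(6.000, 17.684, -6.211)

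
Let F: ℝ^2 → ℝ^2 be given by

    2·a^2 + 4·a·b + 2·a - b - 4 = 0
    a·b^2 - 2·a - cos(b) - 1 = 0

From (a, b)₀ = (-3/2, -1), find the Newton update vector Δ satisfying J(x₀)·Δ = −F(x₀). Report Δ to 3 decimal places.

(0.389, 0.199)

At (-3/2, -1): F = (4.500, -0.04030).
Jacobian J = [[4·a + 4·b + 2, 4·a - 1], [b^2 - 2, 2·a·b + sin(b)]].
At the point, J = [[-8.000, -7.000], [-1.000, 2.15853]] (det J = -24.26823).
Solving J·Δ = −F gives Δ = (0.389, 0.199).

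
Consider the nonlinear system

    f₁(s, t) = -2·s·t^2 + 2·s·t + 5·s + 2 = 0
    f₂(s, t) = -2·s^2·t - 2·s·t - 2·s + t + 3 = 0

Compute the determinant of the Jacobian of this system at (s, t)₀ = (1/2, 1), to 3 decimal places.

J = [[-2·t^2 + 2·t + 5, -4·s·t + 2·s], [-4·s·t - 2·t - 2, -2·s^2 - 2·s + 1]].
At the point, J = [[5.000, -1.000], [-6.000, -0.500]].
det J = -8.500.

-8.500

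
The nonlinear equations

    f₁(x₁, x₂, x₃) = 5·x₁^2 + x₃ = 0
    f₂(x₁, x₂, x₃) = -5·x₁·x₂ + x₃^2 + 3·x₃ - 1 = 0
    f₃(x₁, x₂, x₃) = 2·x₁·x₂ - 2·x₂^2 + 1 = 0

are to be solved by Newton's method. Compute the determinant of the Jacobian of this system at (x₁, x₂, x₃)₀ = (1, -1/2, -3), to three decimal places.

J = [[10·x₁, 0, 1], [-5·x₂, -5·x₁, 2·x₃ + 3], [2·x₂, 2·x₁ - 4·x₂, 0]].
At the point, J = [[10.000, 0.000, 1.000], [2.500, -5.000, -3.000], [-1.000, 4.000, 0.000]].
det J = 125.000.

125.000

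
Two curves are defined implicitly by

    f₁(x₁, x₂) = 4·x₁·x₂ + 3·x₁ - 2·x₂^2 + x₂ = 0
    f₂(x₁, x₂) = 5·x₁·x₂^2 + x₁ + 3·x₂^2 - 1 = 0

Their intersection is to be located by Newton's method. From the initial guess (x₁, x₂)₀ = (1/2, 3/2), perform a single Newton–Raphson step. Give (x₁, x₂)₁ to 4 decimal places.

At (1/2, 3/2): F = (1.5000, 11.8750).
Jacobian J = [[4·x₂ + 3, 4·x₁ - 4·x₂ + 1], [5·x₂^2 + 1, 10·x₁·x₂ + 6·x₂]].
At the point, J = [[9.0000, -3.0000], [12.2500, 16.5000]] (det J = 185.2500).
Solving J·Δ = −F gives Δ = (-0.3259, -0.4777).
Then the next iterate is (x₁, x₂)₁ = (0.1741, 1.0223).

(0.1741, 1.0223)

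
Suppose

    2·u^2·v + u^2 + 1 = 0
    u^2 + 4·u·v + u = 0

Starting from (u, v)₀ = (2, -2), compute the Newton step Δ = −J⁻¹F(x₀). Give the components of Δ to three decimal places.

(-0.111, 1.208)

At (2, -2): F = (-11.000, -10.000).
Jacobian J = [[4·u·v + 2·u, 2·u^2], [2·u + 4·v + 1, 4·u]].
At the point, J = [[-12.000, 8.000], [-3.000, 8.000]] (det J = -72.000).
Solving J·Δ = −F gives Δ = (-0.111, 1.208).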